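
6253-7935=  - 1682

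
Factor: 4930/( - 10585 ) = - 34/73 = - 2^1*17^1*73^( - 1) 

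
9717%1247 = 988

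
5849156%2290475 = 1268206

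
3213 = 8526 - 5313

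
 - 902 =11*(- 82 )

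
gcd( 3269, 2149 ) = 7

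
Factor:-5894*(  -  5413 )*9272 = 2^4*7^1*19^1*61^1*421^1*5413^1 =295815946384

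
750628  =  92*8159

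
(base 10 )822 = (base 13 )4b3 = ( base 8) 1466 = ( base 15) 39c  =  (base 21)1I3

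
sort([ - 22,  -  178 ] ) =[-178, - 22]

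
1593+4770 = 6363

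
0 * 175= 0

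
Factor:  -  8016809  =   - 17^1*409^1*1153^1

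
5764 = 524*11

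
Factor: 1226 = 2^1 *613^1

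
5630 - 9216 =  - 3586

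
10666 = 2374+8292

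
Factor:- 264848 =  - 2^4*16553^1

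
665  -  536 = 129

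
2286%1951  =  335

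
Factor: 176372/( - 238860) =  - 44093/59715 = - 3^(- 2)*5^(-1)*7^1*1327^ ( - 1) * 6299^1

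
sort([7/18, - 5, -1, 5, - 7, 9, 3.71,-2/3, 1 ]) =[  -  7,  -  5,- 1, - 2/3,7/18, 1, 3.71,5, 9]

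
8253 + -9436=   -  1183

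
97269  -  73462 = 23807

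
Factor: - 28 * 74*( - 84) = 174048 = 2^5*3^1*7^2*37^1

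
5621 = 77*73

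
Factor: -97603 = -11^1 * 19^1*467^1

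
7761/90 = 86 + 7/30 = 86.23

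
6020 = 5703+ 317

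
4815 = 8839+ - 4024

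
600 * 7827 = 4696200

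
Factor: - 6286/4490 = - 5^( - 1)*7^1 = - 7/5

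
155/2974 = 155/2974 = 0.05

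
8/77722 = 4/38861 = 0.00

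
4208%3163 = 1045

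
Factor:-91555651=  - 11^1*73^1*113^1*1009^1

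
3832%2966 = 866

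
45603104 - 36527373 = 9075731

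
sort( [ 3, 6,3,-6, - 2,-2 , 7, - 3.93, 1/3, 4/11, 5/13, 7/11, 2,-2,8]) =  [ - 6,-3.93,-2, - 2, - 2,1/3, 4/11,  5/13,7/11,2 , 3,3, 6 , 7,8 ]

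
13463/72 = 186 + 71/72 =186.99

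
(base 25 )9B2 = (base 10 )5902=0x170E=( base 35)4sm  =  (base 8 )13416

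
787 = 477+310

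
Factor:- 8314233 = -3^1*37^1*74903^1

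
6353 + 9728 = 16081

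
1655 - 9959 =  - 8304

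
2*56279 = 112558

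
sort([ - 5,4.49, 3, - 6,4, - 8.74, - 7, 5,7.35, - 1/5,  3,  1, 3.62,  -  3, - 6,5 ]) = [ - 8.74, - 7,-6, - 6, - 5, - 3, - 1/5,1, 3, 3,3.62 , 4,4.49,5,5, 7.35 ]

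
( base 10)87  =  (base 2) 1010111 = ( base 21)43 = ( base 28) 33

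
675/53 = 12+ 39/53 = 12.74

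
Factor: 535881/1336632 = 2^(  -  3)*11^( - 1 )  *  61^( - 1)*83^( - 1 ) *178627^1 = 178627/445544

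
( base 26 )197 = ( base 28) 14L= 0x395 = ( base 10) 917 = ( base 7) 2450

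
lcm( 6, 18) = 18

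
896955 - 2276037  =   -1379082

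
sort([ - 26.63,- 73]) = [-73 , - 26.63 ]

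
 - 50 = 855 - 905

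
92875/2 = 92875/2 = 46437.50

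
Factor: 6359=6359^1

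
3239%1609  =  21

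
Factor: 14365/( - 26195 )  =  -17/31 = -17^1 * 31^ ( - 1)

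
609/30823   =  609/30823=0.02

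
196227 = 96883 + 99344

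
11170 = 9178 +1992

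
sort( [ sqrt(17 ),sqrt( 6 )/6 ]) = [sqrt(6 ) /6,sqrt(17 ) ] 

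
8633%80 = 73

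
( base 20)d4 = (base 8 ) 410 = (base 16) 108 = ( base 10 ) 264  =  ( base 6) 1120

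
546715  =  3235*169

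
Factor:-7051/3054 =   -  2^(-1 )*3^( - 1 ) *11^1*509^(-1 )*641^1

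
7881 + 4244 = 12125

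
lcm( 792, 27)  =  2376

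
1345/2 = 1345/2 = 672.50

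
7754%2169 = 1247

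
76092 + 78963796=79039888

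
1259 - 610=649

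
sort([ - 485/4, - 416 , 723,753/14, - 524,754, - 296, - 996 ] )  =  [ - 996,-524 , - 416, - 296,-485/4, 753/14  ,  723,754 ]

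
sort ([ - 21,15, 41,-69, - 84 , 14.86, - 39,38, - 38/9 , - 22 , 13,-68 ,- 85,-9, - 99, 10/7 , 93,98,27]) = [-99, - 85,- 84, - 69,-68, - 39, - 22, - 21,-9 ,-38/9,10/7, 13, 14.86 , 15 , 27, 38,  41,93 , 98]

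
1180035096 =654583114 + 525451982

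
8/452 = 2/113  =  0.02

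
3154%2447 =707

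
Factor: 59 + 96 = 5^1*31^1 =155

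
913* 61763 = 56389619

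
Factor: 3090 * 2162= 2^2*3^1*5^1*23^1*47^1 * 103^1=6680580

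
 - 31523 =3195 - 34718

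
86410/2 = 43205 = 43205.00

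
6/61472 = 3/30736=0.00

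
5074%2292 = 490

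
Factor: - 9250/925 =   -  10 = - 2^1*5^1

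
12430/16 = 6215/8 = 776.88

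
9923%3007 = 902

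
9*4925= 44325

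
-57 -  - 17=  - 40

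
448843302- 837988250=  - 389144948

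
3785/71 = 53 + 22/71 = 53.31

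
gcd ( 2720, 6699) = 1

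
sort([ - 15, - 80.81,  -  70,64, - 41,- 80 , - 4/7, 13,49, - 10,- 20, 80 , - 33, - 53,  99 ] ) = [ - 80.81,  -  80 ,-70,-53,  -  41, - 33, - 20 , - 15 , - 10,- 4/7, 13,49,64,80, 99 ]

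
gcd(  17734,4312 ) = 2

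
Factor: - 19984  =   - 2^4 * 1249^1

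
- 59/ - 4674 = 59/4674 = 0.01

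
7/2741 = 7/2741 =0.00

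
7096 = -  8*( - 887)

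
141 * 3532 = 498012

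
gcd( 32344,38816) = 8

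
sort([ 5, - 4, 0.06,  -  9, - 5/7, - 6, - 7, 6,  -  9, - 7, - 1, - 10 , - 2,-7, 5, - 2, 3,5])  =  [ - 10,-9, - 9, - 7,-7,- 7, - 6 , - 4, - 2,- 2, - 1, - 5/7, 0.06, 3, 5, 5,  5, 6]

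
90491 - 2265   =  88226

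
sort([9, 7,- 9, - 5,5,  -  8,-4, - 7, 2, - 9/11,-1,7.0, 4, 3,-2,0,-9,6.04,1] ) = [-9,-9, - 8,-7,-5,-4, - 2, - 1,  -  9/11,0  ,  1  ,  2, 3,4, 5, 6.04,7,7.0,9]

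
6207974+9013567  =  15221541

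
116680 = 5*23336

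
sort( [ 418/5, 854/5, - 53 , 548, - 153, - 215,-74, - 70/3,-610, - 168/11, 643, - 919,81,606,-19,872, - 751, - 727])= [ - 919, - 751, - 727,  -  610, - 215, - 153, - 74,-53, - 70/3, - 19 , - 168/11,  81,  418/5,854/5, 548,606, 643  ,  872 ]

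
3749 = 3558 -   -  191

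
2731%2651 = 80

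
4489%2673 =1816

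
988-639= 349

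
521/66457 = 521/66457  =  0.01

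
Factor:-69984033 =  - 3^1*7^1*1259^1*2647^1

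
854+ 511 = 1365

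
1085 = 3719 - 2634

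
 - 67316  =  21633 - 88949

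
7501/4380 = 1  +  3121/4380 = 1.71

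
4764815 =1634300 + 3130515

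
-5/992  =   - 5/992 = - 0.01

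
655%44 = 39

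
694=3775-3081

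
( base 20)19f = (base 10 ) 595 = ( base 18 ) 1f1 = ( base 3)211001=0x253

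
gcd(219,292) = 73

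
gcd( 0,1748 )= 1748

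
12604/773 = 12604/773 =16.31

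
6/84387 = 2/28129 = 0.00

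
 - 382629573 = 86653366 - 469282939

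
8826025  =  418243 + 8407782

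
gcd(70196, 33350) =46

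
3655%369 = 334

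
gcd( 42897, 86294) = 1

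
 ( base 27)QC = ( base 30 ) NO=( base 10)714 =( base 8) 1312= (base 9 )873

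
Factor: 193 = 193^1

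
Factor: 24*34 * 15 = 12240 = 2^4*3^2*5^1*17^1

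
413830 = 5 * 82766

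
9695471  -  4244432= 5451039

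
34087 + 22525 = 56612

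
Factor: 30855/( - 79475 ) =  - 33/85=- 3^1 * 5^( - 1 )* 11^1*17^( - 1 ) 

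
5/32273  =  5/32273 = 0.00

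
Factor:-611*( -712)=2^3 * 13^1*47^1*89^1 = 435032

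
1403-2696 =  - 1293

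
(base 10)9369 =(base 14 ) 35b3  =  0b10010010011001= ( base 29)B42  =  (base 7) 36213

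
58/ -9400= -29/4700 = -0.01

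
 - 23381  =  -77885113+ 77861732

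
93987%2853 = 2691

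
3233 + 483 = 3716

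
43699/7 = 43699/7 = 6242.71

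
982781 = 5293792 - 4311011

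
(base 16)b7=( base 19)9c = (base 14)d1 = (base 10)183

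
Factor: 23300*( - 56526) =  -1317055800 = - 2^3*3^1*5^2*233^1*9421^1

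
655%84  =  67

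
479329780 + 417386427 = 896716207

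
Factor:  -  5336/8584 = - 23/37 =- 23^1 * 37^ (  -  1)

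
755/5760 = 151/1152 =0.13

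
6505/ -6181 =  - 2 + 5857/6181 = - 1.05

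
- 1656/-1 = 1656 + 0/1 = 1656.00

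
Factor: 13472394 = 2^1*3^1*13^1*83^1*2081^1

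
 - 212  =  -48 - 164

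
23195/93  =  249 + 38/93 = 249.41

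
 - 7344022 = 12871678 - 20215700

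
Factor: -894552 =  - 2^3*3^1*37273^1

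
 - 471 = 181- 652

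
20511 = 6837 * 3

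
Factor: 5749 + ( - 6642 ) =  - 19^1*47^1=- 893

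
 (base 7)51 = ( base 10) 36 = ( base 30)16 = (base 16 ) 24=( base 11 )33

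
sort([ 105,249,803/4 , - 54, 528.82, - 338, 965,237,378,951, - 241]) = [ - 338, - 241 , - 54,105,803/4 , 237,249, 378 , 528.82, 951,965]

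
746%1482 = 746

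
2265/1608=1+219/536  =  1.41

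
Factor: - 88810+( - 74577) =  - 163387 = - 7^1 *17^1*1373^1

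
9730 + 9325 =19055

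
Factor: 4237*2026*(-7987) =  - 2^1*7^2*19^1*163^1*223^1*1013^1 = -68561701894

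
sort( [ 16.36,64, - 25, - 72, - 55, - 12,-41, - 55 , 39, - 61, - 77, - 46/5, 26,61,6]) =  [ - 77, - 72, - 61, - 55, - 55, - 41, - 25 , - 12, - 46/5,6,16.36,26,39,61, 64]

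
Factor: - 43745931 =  - 3^2*23^1*211333^1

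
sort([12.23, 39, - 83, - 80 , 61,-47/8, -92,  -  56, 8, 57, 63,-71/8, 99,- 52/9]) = [ - 92,-83, - 80 , - 56,-71/8,  -  47/8,-52/9, 8,12.23, 39,  57 , 61,63, 99]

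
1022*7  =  7154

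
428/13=32  +  12/13 = 32.92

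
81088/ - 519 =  - 81088/519 = - 156.24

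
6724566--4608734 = 11333300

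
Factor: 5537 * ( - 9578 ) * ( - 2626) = 139265671636= 2^2*7^2*13^1*101^1 * 113^1*4789^1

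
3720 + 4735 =8455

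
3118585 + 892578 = 4011163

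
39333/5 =7866 + 3/5 =7866.60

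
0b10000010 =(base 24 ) 5A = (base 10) 130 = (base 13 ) A0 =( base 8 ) 202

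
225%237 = 225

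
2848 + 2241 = 5089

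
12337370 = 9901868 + 2435502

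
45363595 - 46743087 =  - 1379492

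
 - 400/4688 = -25/293 = - 0.09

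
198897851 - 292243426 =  - 93345575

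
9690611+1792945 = 11483556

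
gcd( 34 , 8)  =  2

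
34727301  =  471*73731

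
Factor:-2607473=-11^1*237043^1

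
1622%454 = 260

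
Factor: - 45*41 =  - 1845 = - 3^2*5^1*41^1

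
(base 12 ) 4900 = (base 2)10000000010000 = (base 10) 8208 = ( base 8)20020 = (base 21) ici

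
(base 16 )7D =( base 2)1111101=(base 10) 125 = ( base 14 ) 8d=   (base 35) 3K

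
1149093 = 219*5247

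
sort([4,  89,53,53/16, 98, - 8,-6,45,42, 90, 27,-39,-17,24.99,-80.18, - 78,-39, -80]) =[ - 80.18,-80,-78, - 39,-39 ,-17,-8 ,- 6, 53/16,4,24.99,27, 42,45,53,89 , 90, 98 ]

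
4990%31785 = 4990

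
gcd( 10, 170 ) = 10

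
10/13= 10/13  =  0.77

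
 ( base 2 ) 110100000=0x1A0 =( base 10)416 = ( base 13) 260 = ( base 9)512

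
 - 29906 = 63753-93659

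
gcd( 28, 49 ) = 7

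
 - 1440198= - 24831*58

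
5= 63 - 58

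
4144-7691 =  - 3547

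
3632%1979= 1653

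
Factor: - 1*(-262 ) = 262 =2^1*131^1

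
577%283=11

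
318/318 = 1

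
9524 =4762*2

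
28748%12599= 3550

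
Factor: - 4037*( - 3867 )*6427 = 3^1*11^1*367^1 * 1289^1*6427^1 = 100332404733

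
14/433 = 14/433 = 0.03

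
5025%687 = 216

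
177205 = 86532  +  90673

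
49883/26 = 1918+15/26 = 1918.58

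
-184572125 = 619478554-804050679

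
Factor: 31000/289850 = 2^2*5^1*11^( - 1 ) * 17^( - 1 ) =20/187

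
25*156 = 3900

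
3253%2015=1238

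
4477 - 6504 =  - 2027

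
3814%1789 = 236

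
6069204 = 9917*612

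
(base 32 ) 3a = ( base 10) 106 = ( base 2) 1101010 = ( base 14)78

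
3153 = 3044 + 109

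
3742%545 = 472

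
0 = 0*237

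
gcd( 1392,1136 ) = 16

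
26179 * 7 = 183253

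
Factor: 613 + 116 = 3^6  =  729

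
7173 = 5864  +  1309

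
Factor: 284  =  2^2*71^1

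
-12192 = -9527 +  - 2665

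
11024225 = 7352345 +3671880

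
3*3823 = 11469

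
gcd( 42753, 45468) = 3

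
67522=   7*9646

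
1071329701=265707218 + 805622483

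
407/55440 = 37/5040 = 0.01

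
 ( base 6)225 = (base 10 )89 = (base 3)10022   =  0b1011001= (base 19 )4D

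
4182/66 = 697/11 =63.36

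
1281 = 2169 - 888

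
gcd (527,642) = 1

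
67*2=134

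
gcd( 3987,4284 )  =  9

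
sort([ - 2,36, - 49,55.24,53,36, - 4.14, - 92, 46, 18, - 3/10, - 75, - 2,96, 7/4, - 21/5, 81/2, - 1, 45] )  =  [ - 92, - 75, - 49 , - 21/5, - 4.14 , - 2, -2, - 1,  -  3/10,7/4, 18,36, 36, 81/2, 45, 46,  53, 55.24, 96 ]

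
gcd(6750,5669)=1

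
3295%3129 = 166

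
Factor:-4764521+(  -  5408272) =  - 10172793=- 3^1*3390931^1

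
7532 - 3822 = 3710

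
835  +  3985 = 4820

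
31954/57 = 560 + 34/57 = 560.60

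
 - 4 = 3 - 7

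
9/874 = 9/874 = 0.01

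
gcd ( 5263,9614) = 19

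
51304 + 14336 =65640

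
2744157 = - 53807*( - 51 ) 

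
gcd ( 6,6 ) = 6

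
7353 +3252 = 10605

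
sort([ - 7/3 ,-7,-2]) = [ - 7, - 7/3,-2]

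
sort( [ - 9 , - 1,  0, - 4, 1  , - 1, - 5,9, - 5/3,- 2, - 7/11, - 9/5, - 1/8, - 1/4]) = [-9, - 5, - 4,-2, - 9/5, - 5/3,  -  1, - 1, - 7/11, - 1/4, - 1/8, 0,1, 9] 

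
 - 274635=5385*( - 51)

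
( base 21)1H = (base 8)46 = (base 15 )28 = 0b100110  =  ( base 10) 38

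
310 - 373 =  - 63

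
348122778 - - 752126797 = 1100249575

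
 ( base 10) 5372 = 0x14fc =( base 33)4uq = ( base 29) 6B7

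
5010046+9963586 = 14973632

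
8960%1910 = 1320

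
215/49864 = 215/49864=0.00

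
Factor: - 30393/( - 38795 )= 3^2*5^( - 1) * 11^1 *307^1* 7759^(- 1 ) 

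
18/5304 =3/884=   0.00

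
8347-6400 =1947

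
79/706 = 79/706 = 0.11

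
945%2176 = 945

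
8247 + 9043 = 17290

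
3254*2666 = 8675164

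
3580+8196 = 11776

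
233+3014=3247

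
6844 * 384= 2628096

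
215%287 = 215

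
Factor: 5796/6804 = 3^( - 3)*23^1 = 23/27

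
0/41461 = 0 = 0.00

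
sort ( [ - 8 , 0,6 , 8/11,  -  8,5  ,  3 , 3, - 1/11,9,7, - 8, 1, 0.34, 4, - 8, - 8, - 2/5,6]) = [ - 8, -8, - 8,  -  8, - 8, - 2/5,-1/11,0, 0.34,8/11 , 1,3 , 3, 4, 5,6,6,7,9] 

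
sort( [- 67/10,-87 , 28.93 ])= [-87 , - 67/10, 28.93]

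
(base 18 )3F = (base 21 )36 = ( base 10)69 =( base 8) 105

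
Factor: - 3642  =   - 2^1*3^1*607^1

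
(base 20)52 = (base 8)146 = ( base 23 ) 4A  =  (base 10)102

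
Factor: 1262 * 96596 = 121904152 =2^3*19^1*31^1 * 41^1*631^1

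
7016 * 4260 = 29888160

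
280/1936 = 35/242 = 0.14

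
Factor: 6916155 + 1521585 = 2^2*3^1 *5^1*140629^1=   8437740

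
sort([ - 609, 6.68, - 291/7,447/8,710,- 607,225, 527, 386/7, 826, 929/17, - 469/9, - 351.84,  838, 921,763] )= [ - 609  ,-607, - 351.84,  -  469/9, - 291/7,6.68,  929/17,386/7,447/8,225,527,710 , 763 , 826, 838,921 ] 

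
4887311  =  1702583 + 3184728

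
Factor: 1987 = 1987^1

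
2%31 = 2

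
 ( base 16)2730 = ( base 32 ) 9PG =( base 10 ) 10032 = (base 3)111202120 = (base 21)11ff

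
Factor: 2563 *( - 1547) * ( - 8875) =35189028875=   5^3 *7^1*11^1 *13^1*17^1 * 71^1*233^1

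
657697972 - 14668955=643029017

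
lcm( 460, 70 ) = 3220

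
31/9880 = 31/9880 = 0.00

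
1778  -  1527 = 251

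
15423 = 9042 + 6381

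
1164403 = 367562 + 796841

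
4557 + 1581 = 6138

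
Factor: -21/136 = - 2^(-3)*3^1 * 7^1*17^( - 1) 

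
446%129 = 59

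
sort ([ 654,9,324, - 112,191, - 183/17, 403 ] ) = [ - 112  , - 183/17,  9,191,324, 403,654]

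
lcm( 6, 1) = 6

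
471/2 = 471/2 = 235.50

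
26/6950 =13/3475  =  0.00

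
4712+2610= 7322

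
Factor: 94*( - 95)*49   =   - 437570 = - 2^1* 5^1*7^2*19^1*47^1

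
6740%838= 36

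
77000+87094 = 164094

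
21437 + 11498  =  32935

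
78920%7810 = 820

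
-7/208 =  - 7/208=- 0.03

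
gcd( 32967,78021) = 9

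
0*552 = 0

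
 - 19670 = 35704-55374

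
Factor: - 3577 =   -  7^2 * 73^1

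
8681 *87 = 755247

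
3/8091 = 1/2697 = 0.00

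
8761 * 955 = 8366755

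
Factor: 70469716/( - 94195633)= - 2^2*7^( - 1)*97^( - 1)*103^1*138727^( - 1 )*171043^1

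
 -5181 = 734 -5915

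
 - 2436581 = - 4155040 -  - 1718459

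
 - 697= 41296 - 41993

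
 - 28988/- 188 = 154 + 9/47 = 154.19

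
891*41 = 36531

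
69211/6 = 69211/6 = 11535.17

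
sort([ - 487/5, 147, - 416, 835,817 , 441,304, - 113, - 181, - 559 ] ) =[  -  559, - 416, - 181, - 113, - 487/5,147 , 304, 441,  817 , 835]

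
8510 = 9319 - 809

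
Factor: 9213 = 3^1*37^1*83^1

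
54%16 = 6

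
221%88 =45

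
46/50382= 23/25191 = 0.00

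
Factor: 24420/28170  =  2^1*3^( - 1)*11^1*37^1*313^( - 1) = 814/939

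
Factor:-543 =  - 3^1*181^1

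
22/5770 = 11/2885 = 0.00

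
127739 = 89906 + 37833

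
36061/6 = 6010+ 1/6 = 6010.17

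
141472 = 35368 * 4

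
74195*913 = 67740035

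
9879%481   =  259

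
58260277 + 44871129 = 103131406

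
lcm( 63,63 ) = 63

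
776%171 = 92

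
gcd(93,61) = 1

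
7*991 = 6937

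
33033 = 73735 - 40702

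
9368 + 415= 9783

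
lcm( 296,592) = 592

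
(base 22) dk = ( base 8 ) 462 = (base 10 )306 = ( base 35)8Q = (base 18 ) h0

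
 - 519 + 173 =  - 346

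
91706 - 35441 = 56265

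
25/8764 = 25/8764 = 0.00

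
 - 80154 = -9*8906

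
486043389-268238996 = 217804393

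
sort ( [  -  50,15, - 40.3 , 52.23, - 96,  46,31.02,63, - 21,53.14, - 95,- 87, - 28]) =[ - 96 , - 95,  -  87,  -  50, - 40.3, - 28, - 21,15, 31.02, 46,52.23,53.14,63 ] 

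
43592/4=10898 = 10898.00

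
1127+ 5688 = 6815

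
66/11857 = 66/11857 =0.01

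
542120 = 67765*8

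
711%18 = 9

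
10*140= 1400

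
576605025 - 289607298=286997727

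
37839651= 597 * 63383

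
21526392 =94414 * 228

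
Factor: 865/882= 2^(-1 ) * 3^(  -  2)*5^1*7^( - 2) * 173^1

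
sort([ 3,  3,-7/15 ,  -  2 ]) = [ - 2, - 7/15 , 3,3 ]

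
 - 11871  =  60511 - 72382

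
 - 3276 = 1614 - 4890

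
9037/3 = 9037/3 = 3012.33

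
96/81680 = 6/5105 = 0.00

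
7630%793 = 493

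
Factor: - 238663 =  - 17^1*101^1*139^1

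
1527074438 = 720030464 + 807043974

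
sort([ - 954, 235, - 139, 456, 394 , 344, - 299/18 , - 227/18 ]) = [  -  954,-139,-299/18, - 227/18, 235, 344,394,456 ] 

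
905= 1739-834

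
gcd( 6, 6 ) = 6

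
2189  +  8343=10532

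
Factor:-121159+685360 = 564201 =3^2*11^1*41^1*139^1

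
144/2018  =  72/1009 = 0.07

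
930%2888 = 930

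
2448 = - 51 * ( - 48)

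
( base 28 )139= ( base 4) 31231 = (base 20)23h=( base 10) 877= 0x36D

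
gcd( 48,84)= 12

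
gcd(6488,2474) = 2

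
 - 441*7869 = -3470229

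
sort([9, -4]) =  [ -4,9 ]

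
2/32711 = 2/32711 = 0.00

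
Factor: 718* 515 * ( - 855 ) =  - 2^1 * 3^2*5^2*19^1* 103^1*359^1=- 316153350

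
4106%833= 774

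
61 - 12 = 49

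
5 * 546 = 2730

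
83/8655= 83/8655 =0.01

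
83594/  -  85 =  - 83594/85 = -  983.46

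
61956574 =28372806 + 33583768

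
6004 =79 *76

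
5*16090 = 80450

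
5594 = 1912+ 3682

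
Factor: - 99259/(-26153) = 26153^ ( - 1 ) *99259^1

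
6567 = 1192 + 5375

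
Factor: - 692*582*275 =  -110754600 = - 2^3*3^1*5^2*11^1*97^1 *173^1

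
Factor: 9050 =2^1 * 5^2*181^1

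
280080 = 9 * 31120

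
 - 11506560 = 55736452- 67243012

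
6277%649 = 436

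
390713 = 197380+193333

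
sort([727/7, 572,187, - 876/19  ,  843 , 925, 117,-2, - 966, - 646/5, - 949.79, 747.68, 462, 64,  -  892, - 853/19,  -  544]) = [-966, - 949.79,-892 , - 544, - 646/5, - 876/19, - 853/19,  -  2, 64 , 727/7, 117,187,462, 572, 747.68,843, 925]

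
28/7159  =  28/7159 = 0.00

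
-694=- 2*347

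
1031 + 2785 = 3816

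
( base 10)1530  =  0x5FA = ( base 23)2kc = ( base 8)2772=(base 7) 4314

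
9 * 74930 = 674370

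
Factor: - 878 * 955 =  -  2^1 *5^1*191^1*439^1 = - 838490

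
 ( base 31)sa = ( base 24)1CE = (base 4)31232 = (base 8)1556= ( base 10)878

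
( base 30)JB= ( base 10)581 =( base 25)n6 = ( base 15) 28B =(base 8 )1105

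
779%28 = 23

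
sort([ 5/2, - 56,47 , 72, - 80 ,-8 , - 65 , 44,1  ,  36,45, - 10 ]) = [ - 80, - 65, - 56, - 10, - 8 , 1,5/2 , 36 , 44,45,47,72] 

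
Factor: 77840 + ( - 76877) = 3^2*107^1 = 963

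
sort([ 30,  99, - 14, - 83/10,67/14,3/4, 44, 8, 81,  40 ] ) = [  -  14, - 83/10,3/4, 67/14,8,30, 40,  44, 81, 99 ] 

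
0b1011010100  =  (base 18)244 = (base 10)724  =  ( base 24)164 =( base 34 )la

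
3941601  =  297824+3643777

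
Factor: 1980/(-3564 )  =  -5/9=- 3^( - 2)*5^1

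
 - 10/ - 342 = 5/171 = 0.03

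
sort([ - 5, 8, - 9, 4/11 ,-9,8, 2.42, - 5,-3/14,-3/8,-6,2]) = [-9, - 9,-6, - 5 ,-5 , - 3/8,-3/14 , 4/11, 2,2.42, 8, 8]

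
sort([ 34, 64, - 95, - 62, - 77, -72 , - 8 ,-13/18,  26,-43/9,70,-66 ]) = [ - 95, - 77, - 72, - 66 , - 62,-8, - 43/9,-13/18,26,34,64,70] 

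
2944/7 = 2944/7= 420.57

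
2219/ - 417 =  - 6 + 283/417=- 5.32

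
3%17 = 3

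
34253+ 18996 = 53249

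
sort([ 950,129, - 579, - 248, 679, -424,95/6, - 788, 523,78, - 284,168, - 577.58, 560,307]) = [  -  788, - 579, - 577.58,  -  424, - 284, - 248,95/6,78, 129,  168,307,523 , 560, 679,950 ] 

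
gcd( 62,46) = 2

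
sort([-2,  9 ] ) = [ - 2, 9 ]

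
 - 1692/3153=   -  1+487/1051 = - 0.54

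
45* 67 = 3015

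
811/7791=811/7791 = 0.10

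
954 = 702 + 252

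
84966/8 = 42483/4=10620.75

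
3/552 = 1/184 = 0.01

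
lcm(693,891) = 6237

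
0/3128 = 0 =0.00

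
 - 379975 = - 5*75995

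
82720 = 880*94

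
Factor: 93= 3^1*31^1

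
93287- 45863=47424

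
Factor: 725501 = 7^1*103643^1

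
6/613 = 6/613 = 0.01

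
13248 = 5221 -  - 8027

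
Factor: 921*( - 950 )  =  -874950 = - 2^1* 3^1 * 5^2  *  19^1 * 307^1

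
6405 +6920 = 13325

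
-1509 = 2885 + - 4394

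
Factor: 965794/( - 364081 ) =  - 2^1*43^( - 1 )*8467^( - 1)*482897^1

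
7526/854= 8 + 347/427 = 8.81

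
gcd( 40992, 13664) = 13664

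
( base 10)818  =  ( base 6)3442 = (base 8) 1462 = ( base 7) 2246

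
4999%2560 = 2439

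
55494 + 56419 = 111913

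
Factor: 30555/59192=2^(- 3)*3^2*5^1*7^(-1)*97^1*151^(-1) = 4365/8456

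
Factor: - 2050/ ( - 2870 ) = 5/7 = 5^1*7^( - 1)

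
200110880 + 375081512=575192392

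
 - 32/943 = - 32/943 = - 0.03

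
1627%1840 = 1627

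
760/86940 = 38/4347 = 0.01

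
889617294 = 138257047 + 751360247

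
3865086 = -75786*(-51 ) 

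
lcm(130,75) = 1950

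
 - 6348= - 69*92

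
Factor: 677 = 677^1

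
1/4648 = 1/4648 = 0.00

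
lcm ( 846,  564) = 1692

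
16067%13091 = 2976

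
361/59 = 361/59 = 6.12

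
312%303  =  9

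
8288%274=68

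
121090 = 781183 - 660093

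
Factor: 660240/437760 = 2^( - 5 )*7^1*19^( - 1)*131^1 =917/608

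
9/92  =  9/92  =  0.10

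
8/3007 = 8/3007 = 0.00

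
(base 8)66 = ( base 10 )54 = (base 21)2c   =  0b110110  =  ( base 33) 1L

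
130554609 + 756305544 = 886860153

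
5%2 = 1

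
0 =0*40509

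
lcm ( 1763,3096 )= 126936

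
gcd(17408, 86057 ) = 1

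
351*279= 97929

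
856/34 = 25+3/17 = 25.18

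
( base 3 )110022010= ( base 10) 8967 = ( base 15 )29cc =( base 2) 10001100000111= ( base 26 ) d6n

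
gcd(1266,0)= 1266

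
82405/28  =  2943 + 1/28= 2943.04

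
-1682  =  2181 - 3863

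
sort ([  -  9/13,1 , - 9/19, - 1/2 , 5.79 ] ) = [ - 9/13, - 1/2, - 9/19,1,  5.79 ]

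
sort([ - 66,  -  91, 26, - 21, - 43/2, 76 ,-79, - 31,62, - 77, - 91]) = [- 91, - 91, - 79, - 77, - 66, - 31,  -  43/2, - 21,26, 62, 76]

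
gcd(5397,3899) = 7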